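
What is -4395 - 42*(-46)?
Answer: -2463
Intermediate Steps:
-4395 - 42*(-46) = -4395 - 1*(-1932) = -4395 + 1932 = -2463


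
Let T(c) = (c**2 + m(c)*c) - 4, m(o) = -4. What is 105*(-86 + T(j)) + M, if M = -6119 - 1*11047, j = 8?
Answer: -23256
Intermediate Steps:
T(c) = -4 + c**2 - 4*c (T(c) = (c**2 - 4*c) - 4 = -4 + c**2 - 4*c)
M = -17166 (M = -6119 - 11047 = -17166)
105*(-86 + T(j)) + M = 105*(-86 + (-4 + 8**2 - 4*8)) - 17166 = 105*(-86 + (-4 + 64 - 32)) - 17166 = 105*(-86 + 28) - 17166 = 105*(-58) - 17166 = -6090 - 17166 = -23256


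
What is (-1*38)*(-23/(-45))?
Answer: -874/45 ≈ -19.422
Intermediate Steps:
(-1*38)*(-23/(-45)) = -(-874)*(-1)/45 = -38*23/45 = -874/45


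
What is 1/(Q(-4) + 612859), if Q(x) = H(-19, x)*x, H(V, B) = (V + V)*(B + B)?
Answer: 1/611643 ≈ 1.6349e-6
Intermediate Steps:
H(V, B) = 4*B*V (H(V, B) = (2*V)*(2*B) = 4*B*V)
Q(x) = -76*x**2 (Q(x) = (4*x*(-19))*x = (-76*x)*x = -76*x**2)
1/(Q(-4) + 612859) = 1/(-76*(-4)**2 + 612859) = 1/(-76*16 + 612859) = 1/(-1216 + 612859) = 1/611643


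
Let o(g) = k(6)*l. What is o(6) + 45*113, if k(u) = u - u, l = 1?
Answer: 5085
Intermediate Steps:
k(u) = 0
o(g) = 0 (o(g) = 0*1 = 0)
o(6) + 45*113 = 0 + 45*113 = 0 + 5085 = 5085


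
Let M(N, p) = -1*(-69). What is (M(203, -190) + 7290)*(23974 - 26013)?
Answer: -15005001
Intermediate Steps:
M(N, p) = 69
(M(203, -190) + 7290)*(23974 - 26013) = (69 + 7290)*(23974 - 26013) = 7359*(-2039) = -15005001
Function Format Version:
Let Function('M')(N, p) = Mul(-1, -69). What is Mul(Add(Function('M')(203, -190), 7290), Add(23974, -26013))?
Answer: -15005001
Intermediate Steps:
Function('M')(N, p) = 69
Mul(Add(Function('M')(203, -190), 7290), Add(23974, -26013)) = Mul(Add(69, 7290), Add(23974, -26013)) = Mul(7359, -2039) = -15005001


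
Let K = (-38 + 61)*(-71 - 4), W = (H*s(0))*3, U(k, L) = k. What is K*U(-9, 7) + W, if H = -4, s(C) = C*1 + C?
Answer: 15525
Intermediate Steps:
s(C) = 2*C (s(C) = C + C = 2*C)
W = 0 (W = -8*0*3 = -4*0*3 = 0*3 = 0)
K = -1725 (K = 23*(-75) = -1725)
K*U(-9, 7) + W = -1725*(-9) + 0 = 15525 + 0 = 15525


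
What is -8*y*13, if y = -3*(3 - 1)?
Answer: 624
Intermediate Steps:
y = -6 (y = -3*2 = -6)
-8*y*13 = -8*(-6)*13 = 48*13 = 624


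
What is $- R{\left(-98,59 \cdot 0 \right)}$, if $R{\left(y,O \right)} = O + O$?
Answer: $0$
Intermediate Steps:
$R{\left(y,O \right)} = 2 O$
$- R{\left(-98,59 \cdot 0 \right)} = - 2 \cdot 59 \cdot 0 = - 2 \cdot 0 = \left(-1\right) 0 = 0$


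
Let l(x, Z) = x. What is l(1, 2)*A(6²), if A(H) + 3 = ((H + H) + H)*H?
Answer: 3885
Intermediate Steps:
A(H) = -3 + 3*H² (A(H) = -3 + ((H + H) + H)*H = -3 + (2*H + H)*H = -3 + (3*H)*H = -3 + 3*H²)
l(1, 2)*A(6²) = 1*(-3 + 3*(6²)²) = 1*(-3 + 3*36²) = 1*(-3 + 3*1296) = 1*(-3 + 3888) = 1*3885 = 3885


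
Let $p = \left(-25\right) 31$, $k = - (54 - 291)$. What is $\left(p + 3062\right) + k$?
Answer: $2524$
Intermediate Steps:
$k = 237$ ($k = - (54 - 291) = \left(-1\right) \left(-237\right) = 237$)
$p = -775$
$\left(p + 3062\right) + k = \left(-775 + 3062\right) + 237 = 2287 + 237 = 2524$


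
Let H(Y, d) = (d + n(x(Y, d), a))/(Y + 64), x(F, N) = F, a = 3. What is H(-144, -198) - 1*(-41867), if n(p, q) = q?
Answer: 669911/16 ≈ 41869.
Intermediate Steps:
H(Y, d) = (3 + d)/(64 + Y) (H(Y, d) = (d + 3)/(Y + 64) = (3 + d)/(64 + Y))
H(-144, -198) - 1*(-41867) = (3 - 198)/(64 - 144) - 1*(-41867) = -195/(-80) + 41867 = -1/80*(-195) + 41867 = 39/16 + 41867 = 669911/16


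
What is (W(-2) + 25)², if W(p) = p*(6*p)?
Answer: 2401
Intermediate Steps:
W(p) = 6*p²
(W(-2) + 25)² = (6*(-2)² + 25)² = (6*4 + 25)² = (24 + 25)² = 49² = 2401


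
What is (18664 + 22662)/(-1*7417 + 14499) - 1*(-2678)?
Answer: 9503461/3541 ≈ 2683.8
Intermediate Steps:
(18664 + 22662)/(-1*7417 + 14499) - 1*(-2678) = 41326/(-7417 + 14499) + 2678 = 41326/7082 + 2678 = 41326*(1/7082) + 2678 = 20663/3541 + 2678 = 9503461/3541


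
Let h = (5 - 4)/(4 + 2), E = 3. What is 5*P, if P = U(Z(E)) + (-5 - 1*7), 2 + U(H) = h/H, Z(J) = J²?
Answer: -3775/54 ≈ -69.907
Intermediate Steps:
h = ⅙ (h = 1/6 = 1*(⅙) = ⅙ ≈ 0.16667)
U(H) = -2 + 1/(6*H)
P = -755/54 (P = (-2 + 1/(6*(3²))) + (-5 - 1*7) = (-2 + (⅙)/9) + (-5 - 7) = (-2 + (⅙)*(⅑)) - 12 = (-2 + 1/54) - 12 = -107/54 - 12 = -755/54 ≈ -13.981)
5*P = 5*(-755/54) = -3775/54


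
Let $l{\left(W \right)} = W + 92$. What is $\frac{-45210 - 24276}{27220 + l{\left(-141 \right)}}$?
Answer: $- \frac{23162}{9057} \approx -2.5574$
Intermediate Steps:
$l{\left(W \right)} = 92 + W$
$\frac{-45210 - 24276}{27220 + l{\left(-141 \right)}} = \frac{-45210 - 24276}{27220 + \left(92 - 141\right)} = - \frac{69486}{27220 - 49} = - \frac{69486}{27171} = \left(-69486\right) \frac{1}{27171} = - \frac{23162}{9057}$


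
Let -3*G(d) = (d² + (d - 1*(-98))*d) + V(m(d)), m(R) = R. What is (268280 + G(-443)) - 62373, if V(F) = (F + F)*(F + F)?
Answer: -516359/3 ≈ -1.7212e+5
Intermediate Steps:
V(F) = 4*F² (V(F) = (2*F)*(2*F) = 4*F²)
G(d) = -5*d²/3 - d*(98 + d)/3 (G(d) = -((d² + (d - 1*(-98))*d) + 4*d²)/3 = -((d² + (d + 98)*d) + 4*d²)/3 = -((d² + (98 + d)*d) + 4*d²)/3 = -((d² + d*(98 + d)) + 4*d²)/3 = -(5*d² + d*(98 + d))/3 = -5*d²/3 - d*(98 + d)/3)
(268280 + G(-443)) - 62373 = (268280 + (⅔)*(-443)*(-49 - 3*(-443))) - 62373 = (268280 + (⅔)*(-443)*(-49 + 1329)) - 62373 = (268280 + (⅔)*(-443)*1280) - 62373 = (268280 - 1134080/3) - 62373 = -329240/3 - 62373 = -516359/3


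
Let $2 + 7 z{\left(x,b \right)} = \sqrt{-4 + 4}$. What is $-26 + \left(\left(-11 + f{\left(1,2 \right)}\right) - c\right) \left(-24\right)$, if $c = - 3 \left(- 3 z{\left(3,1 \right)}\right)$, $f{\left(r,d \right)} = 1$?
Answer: $\frac{1066}{7} \approx 152.29$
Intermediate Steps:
$z{\left(x,b \right)} = - \frac{2}{7}$ ($z{\left(x,b \right)} = - \frac{2}{7} + \frac{\sqrt{-4 + 4}}{7} = - \frac{2}{7} + \frac{\sqrt{0}}{7} = - \frac{2}{7} + \frac{1}{7} \cdot 0 = - \frac{2}{7} + 0 = - \frac{2}{7}$)
$c = - \frac{18}{7}$ ($c = - 3 \left(\left(-3\right) \left(- \frac{2}{7}\right)\right) = \left(-3\right) \frac{6}{7} = - \frac{18}{7} \approx -2.5714$)
$-26 + \left(\left(-11 + f{\left(1,2 \right)}\right) - c\right) \left(-24\right) = -26 + \left(\left(-11 + 1\right) - - \frac{18}{7}\right) \left(-24\right) = -26 + \left(-10 + \frac{18}{7}\right) \left(-24\right) = -26 - - \frac{1248}{7} = -26 + \frac{1248}{7} = \frac{1066}{7}$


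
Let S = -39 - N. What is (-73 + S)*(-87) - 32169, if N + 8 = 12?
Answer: -22077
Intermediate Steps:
N = 4 (N = -8 + 12 = 4)
S = -43 (S = -39 - 1*4 = -39 - 4 = -43)
(-73 + S)*(-87) - 32169 = (-73 - 43)*(-87) - 32169 = -116*(-87) - 32169 = 10092 - 32169 = -22077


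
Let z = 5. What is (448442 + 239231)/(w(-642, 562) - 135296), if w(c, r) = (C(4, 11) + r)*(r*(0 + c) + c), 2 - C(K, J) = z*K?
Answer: -687673/196761920 ≈ -0.0034949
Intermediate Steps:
C(K, J) = 2 - 5*K
w(c, r) = (-18 + r)*(c + c*r) (w(c, r) = ((2 - 5*4) + r)*(r*(0 + c) + c) = ((2 - 20) + r)*(r*c + c) = (-18 + r)*(c*r + c) = (-18 + r)*(c + c*r))
(448442 + 239231)/(w(-642, 562) - 135296) = (448442 + 239231)/(-642*(-18 + 562² - 17*562) - 135296) = 687673/(-642*(-18 + 315844 - 9554) - 135296) = 687673/(-642*306272 - 135296) = 687673/(-196626624 - 135296) = 687673/(-196761920) = 687673*(-1/196761920) = -687673/196761920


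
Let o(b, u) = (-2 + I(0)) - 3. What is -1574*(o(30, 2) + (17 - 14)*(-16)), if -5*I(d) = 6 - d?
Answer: 426554/5 ≈ 85311.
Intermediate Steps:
I(d) = -6/5 + d/5 (I(d) = -(6 - d)/5 = -6/5 + d/5)
o(b, u) = -31/5 (o(b, u) = (-2 + (-6/5 + (⅕)*0)) - 3 = (-2 + (-6/5 + 0)) - 3 = (-2 - 6/5) - 3 = -16/5 - 3 = -31/5)
-1574*(o(30, 2) + (17 - 14)*(-16)) = -1574*(-31/5 + (17 - 14)*(-16)) = -1574*(-31/5 + 3*(-16)) = -1574*(-31/5 - 48) = -1574*(-271/5) = 426554/5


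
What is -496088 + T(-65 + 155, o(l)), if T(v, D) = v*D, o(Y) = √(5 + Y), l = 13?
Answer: -496088 + 270*√2 ≈ -4.9571e+5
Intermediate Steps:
T(v, D) = D*v
-496088 + T(-65 + 155, o(l)) = -496088 + √(5 + 13)*(-65 + 155) = -496088 + √18*90 = -496088 + (3*√2)*90 = -496088 + 270*√2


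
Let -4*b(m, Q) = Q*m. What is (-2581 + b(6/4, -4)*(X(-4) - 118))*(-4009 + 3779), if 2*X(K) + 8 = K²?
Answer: 632960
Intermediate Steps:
b(m, Q) = -Q*m/4
X(K) = -4 + K²/2
(-2581 + b(6/4, -4)*(X(-4) - 118))*(-4009 + 3779) = (-2581 + (-¼*(-4)*6/4)*((-4 + (½)*(-4)²) - 118))*(-4009 + 3779) = (-2581 + (-¼*(-4)*6*(¼))*((-4 + (½)*16) - 118))*(-230) = (-2581 + (-¼*(-4)*3/2)*((-4 + 8) - 118))*(-230) = (-2581 + 3*(4 - 118)/2)*(-230) = (-2581 + (3/2)*(-114))*(-230) = (-2581 - 171)*(-230) = -2752*(-230) = 632960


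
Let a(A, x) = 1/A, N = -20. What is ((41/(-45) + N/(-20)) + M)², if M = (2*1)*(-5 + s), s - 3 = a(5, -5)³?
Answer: 19201924/1265625 ≈ 15.172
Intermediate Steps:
s = 376/125 (s = 3 + (1/5)³ = 3 + (⅕)³ = 3 + 1/125 = 376/125 ≈ 3.0080)
M = -498/125 (M = (2*1)*(-5 + 376/125) = 2*(-249/125) = -498/125 ≈ -3.9840)
((41/(-45) + N/(-20)) + M)² = ((41/(-45) - 20/(-20)) - 498/125)² = ((41*(-1/45) - 20*(-1/20)) - 498/125)² = ((-41/45 + 1) - 498/125)² = (4/45 - 498/125)² = (-4382/1125)² = 19201924/1265625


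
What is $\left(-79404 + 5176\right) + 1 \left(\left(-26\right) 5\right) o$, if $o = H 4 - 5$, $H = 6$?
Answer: $-76698$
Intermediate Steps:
$o = 19$ ($o = 6 \cdot 4 - 5 = 24 - 5 = 19$)
$\left(-79404 + 5176\right) + 1 \left(\left(-26\right) 5\right) o = \left(-79404 + 5176\right) + 1 \left(\left(-26\right) 5\right) 19 = -74228 + 1 \left(-130\right) 19 = -74228 - 2470 = -76698$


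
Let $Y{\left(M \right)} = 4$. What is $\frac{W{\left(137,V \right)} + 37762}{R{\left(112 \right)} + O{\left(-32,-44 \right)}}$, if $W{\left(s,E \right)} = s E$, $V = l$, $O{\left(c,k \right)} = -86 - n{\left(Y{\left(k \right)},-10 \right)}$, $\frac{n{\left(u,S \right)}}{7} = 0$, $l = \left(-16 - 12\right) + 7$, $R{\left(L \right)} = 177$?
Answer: $\frac{34885}{91} \approx 383.35$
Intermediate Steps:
$l = -21$ ($l = -28 + 7 = -21$)
$n{\left(u,S \right)} = 0$ ($n{\left(u,S \right)} = 7 \cdot 0 = 0$)
$O{\left(c,k \right)} = -86$ ($O{\left(c,k \right)} = -86 - 0 = -86 + 0 = -86$)
$V = -21$
$W{\left(s,E \right)} = E s$
$\frac{W{\left(137,V \right)} + 37762}{R{\left(112 \right)} + O{\left(-32,-44 \right)}} = \frac{\left(-21\right) 137 + 37762}{177 - 86} = \frac{-2877 + 37762}{91} = 34885 \cdot \frac{1}{91} = \frac{34885}{91}$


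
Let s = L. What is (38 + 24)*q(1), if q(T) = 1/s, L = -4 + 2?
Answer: -31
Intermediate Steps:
L = -2
s = -2
q(T) = -½ (q(T) = 1/(-2) = -½)
(38 + 24)*q(1) = (38 + 24)*(-½) = 62*(-½) = -31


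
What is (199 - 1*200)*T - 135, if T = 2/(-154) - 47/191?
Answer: -1981635/14707 ≈ -134.74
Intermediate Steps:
T = -3810/14707 (T = 2*(-1/154) - 47*1/191 = -1/77 - 47/191 = -3810/14707 ≈ -0.25906)
(199 - 1*200)*T - 135 = (199 - 1*200)*(-3810/14707) - 135 = (199 - 200)*(-3810/14707) - 135 = -1*(-3810/14707) - 135 = 3810/14707 - 135 = -1981635/14707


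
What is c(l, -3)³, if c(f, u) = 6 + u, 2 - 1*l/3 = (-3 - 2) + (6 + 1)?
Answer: 27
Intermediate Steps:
l = 0 (l = 6 - 3*((-3 - 2) + (6 + 1)) = 6 - 3*(-5 + 7) = 6 - 3*2 = 6 - 6 = 0)
c(l, -3)³ = (6 - 3)³ = 3³ = 27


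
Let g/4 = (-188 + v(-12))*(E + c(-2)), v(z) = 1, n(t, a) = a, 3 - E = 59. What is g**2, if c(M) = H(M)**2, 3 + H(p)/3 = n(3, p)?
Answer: 15979993744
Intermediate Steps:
E = -56 (E = 3 - 1*59 = 3 - 59 = -56)
H(p) = -9 + 3*p
c(M) = (-9 + 3*M)**2
g = -126412 (g = 4*((-188 + 1)*(-56 + 9*(-3 - 2)**2)) = 4*(-187*(-56 + 9*(-5)**2)) = 4*(-187*(-56 + 9*25)) = 4*(-187*(-56 + 225)) = 4*(-187*169) = 4*(-31603) = -126412)
g**2 = (-126412)**2 = 15979993744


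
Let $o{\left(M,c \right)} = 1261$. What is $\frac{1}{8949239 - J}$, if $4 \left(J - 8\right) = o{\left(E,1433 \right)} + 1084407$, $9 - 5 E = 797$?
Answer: $\frac{1}{8677814} \approx 1.1524 \cdot 10^{-7}$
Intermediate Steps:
$E = - \frac{788}{5}$ ($E = \frac{9}{5} - \frac{797}{5} = - \frac{788}{5} \approx -157.6$)
$J = 271425$ ($J = 8 + \frac{1261 + 1084407}{4} = 8 + \frac{1}{4} \cdot 1085668 = 8 + 271417 = 271425$)
$\frac{1}{8949239 - J} = \frac{1}{8949239 - 271425} = \frac{1}{8677814}$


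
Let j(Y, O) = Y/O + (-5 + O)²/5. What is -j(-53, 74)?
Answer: -352049/370 ≈ -951.48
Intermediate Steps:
j(Y, O) = (-5 + O)²/5 + Y/O (j(Y, O) = Y/O + (-5 + O)²*(⅕) = Y/O + (-5 + O)²/5 = (-5 + O)²/5 + Y/O)
-j(-53, 74) = -((-5 + 74)²/5 - 53/74) = -((⅕)*69² - 53*1/74) = -((⅕)*4761 - 53/74) = -(4761/5 - 53/74) = -1*352049/370 = -352049/370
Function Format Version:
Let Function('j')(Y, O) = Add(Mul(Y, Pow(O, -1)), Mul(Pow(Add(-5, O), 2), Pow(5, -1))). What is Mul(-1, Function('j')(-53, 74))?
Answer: Rational(-352049, 370) ≈ -951.48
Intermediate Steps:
Function('j')(Y, O) = Add(Mul(Rational(1, 5), Pow(Add(-5, O), 2)), Mul(Y, Pow(O, -1))) (Function('j')(Y, O) = Add(Mul(Y, Pow(O, -1)), Mul(Pow(Add(-5, O), 2), Rational(1, 5))) = Add(Mul(Y, Pow(O, -1)), Mul(Rational(1, 5), Pow(Add(-5, O), 2))) = Add(Mul(Rational(1, 5), Pow(Add(-5, O), 2)), Mul(Y, Pow(O, -1))))
Mul(-1, Function('j')(-53, 74)) = Mul(-1, Add(Mul(Rational(1, 5), Pow(Add(-5, 74), 2)), Mul(-53, Pow(74, -1)))) = Mul(-1, Add(Mul(Rational(1, 5), Pow(69, 2)), Mul(-53, Rational(1, 74)))) = Mul(-1, Add(Mul(Rational(1, 5), 4761), Rational(-53, 74))) = Mul(-1, Add(Rational(4761, 5), Rational(-53, 74))) = Mul(-1, Rational(352049, 370)) = Rational(-352049, 370)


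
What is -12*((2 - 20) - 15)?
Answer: 396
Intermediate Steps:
-12*((2 - 20) - 15) = -12*(-18 - 15) = -12*(-33) = 396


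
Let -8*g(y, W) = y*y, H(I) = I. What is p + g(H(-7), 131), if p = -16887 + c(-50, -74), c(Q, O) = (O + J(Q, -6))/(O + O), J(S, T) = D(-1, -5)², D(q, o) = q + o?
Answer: -5000289/296 ≈ -16893.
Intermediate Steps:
g(y, W) = -y²/8 (g(y, W) = -y*y/8 = -y²/8)
D(q, o) = o + q
J(S, T) = 36 (J(S, T) = (-5 - 1)² = (-6)² = 36)
c(Q, O) = (36 + O)/(2*O) (c(Q, O) = (O + 36)/(O + O) = (36 + O)/((2*O)) = (36 + O)*(1/(2*O)) = (36 + O)/(2*O))
p = -1249619/74 (p = -16887 + (½)*(36 - 74)/(-74) = -16887 + (½)*(-1/74)*(-38) = -16887 + 19/74 = -1249619/74 ≈ -16887.)
p + g(H(-7), 131) = -1249619/74 - ⅛*(-7)² = -1249619/74 - ⅛*49 = -1249619/74 - 49/8 = -5000289/296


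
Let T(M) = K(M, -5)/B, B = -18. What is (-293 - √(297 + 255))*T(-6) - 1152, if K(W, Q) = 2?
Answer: -10075/9 + 2*√138/9 ≈ -1116.8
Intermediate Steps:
T(M) = -⅑ (T(M) = 2/(-18) = 2*(-1/18) = -⅑)
(-293 - √(297 + 255))*T(-6) - 1152 = (-293 - √(297 + 255))*(-⅑) - 1152 = (-293 - √552)*(-⅑) - 1152 = (-293 - 2*√138)*(-⅑) - 1152 = (293/9 + 2*√138/9) - 1152 = -10075/9 + 2*√138/9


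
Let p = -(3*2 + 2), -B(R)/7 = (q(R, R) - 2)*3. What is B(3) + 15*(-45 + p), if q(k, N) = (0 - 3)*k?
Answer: -564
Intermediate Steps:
q(k, N) = -3*k
B(R) = 42 + 63*R (B(R) = -7*(-3*R - 2)*3 = -7*(-2 - 3*R)*3 = -7*(-6 - 9*R) = 42 + 63*R)
p = -8 (p = -(6 + 2) = -1*8 = -8)
B(3) + 15*(-45 + p) = (42 + 63*3) + 15*(-45 - 8) = (42 + 189) + 15*(-53) = 231 - 795 = -564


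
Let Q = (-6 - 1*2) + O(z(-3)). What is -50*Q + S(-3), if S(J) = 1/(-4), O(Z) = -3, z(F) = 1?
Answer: 2199/4 ≈ 549.75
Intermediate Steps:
S(J) = -¼
Q = -11 (Q = (-6 - 1*2) - 3 = (-6 - 2) - 3 = -8 - 3 = -11)
-50*Q + S(-3) = -50*(-11) - ¼ = 550 - ¼ = 2199/4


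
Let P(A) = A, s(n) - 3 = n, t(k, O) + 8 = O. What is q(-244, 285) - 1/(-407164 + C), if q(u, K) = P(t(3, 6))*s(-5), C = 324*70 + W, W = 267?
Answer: 1536869/384217 ≈ 4.0000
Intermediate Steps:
t(k, O) = -8 + O
s(n) = 3 + n
C = 22947 (C = 324*70 + 267 = 22680 + 267 = 22947)
q(u, K) = 4 (q(u, K) = (-8 + 6)*(3 - 5) = -2*(-2) = 4)
q(-244, 285) - 1/(-407164 + C) = 4 - 1/(-407164 + 22947) = 4 - 1/(-384217) = 4 - 1*(-1/384217) = 4 + 1/384217 = 1536869/384217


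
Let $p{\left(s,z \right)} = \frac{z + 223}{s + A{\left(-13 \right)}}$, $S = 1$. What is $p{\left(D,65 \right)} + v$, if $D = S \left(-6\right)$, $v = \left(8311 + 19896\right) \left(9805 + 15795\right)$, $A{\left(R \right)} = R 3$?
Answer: $\frac{3610495968}{5} \approx 7.221 \cdot 10^{8}$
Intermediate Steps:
$A{\left(R \right)} = 3 R$
$v = 722099200$ ($v = 28207 \cdot 25600 = 722099200$)
$D = -6$ ($D = 1 \left(-6\right) = -6$)
$p{\left(s,z \right)} = \frac{223 + z}{-39 + s}$ ($p{\left(s,z \right)} = \frac{z + 223}{s + 3 \left(-13\right)} = \frac{223 + z}{s - 39} = \frac{223 + z}{-39 + s}$)
$p{\left(D,65 \right)} + v = \frac{223 + 65}{-39 - 6} + 722099200 = \frac{1}{-45} \cdot 288 + 722099200 = \left(- \frac{1}{45}\right) 288 + 722099200 = - \frac{32}{5} + 722099200 = \frac{3610495968}{5}$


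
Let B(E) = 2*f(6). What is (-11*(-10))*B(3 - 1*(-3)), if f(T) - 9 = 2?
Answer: 2420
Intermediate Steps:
f(T) = 11 (f(T) = 9 + 2 = 11)
B(E) = 22 (B(E) = 2*11 = 22)
(-11*(-10))*B(3 - 1*(-3)) = -11*(-10)*22 = 110*22 = 2420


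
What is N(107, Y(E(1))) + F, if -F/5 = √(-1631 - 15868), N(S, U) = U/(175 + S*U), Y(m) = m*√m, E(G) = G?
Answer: 1/282 - 5*I*√17499 ≈ 0.0035461 - 661.42*I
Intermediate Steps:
Y(m) = m^(3/2)
N(S, U) = U/(175 + S*U)
F = -5*I*√17499 (F = -5*√(-1631 - 15868) = -5*I*√17499 ≈ -661.42*I)
N(107, Y(E(1))) + F = 1^(3/2)/(175 + 107*1^(3/2)) - 5*I*√17499 = 1/(175 + 107*1) - 5*I*√17499 = 1/(175 + 107) - 5*I*√17499 = 1/282 - 5*I*√17499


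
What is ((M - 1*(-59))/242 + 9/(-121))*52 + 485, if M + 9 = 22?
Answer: 60089/121 ≈ 496.60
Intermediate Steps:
M = 13 (M = -9 + 22 = 13)
((M - 1*(-59))/242 + 9/(-121))*52 + 485 = ((13 - 1*(-59))/242 + 9/(-121))*52 + 485 = ((13 + 59)*(1/242) + 9*(-1/121))*52 + 485 = (72*(1/242) - 9/121)*52 + 485 = (36/121 - 9/121)*52 + 485 = (27/121)*52 + 485 = 1404/121 + 485 = 60089/121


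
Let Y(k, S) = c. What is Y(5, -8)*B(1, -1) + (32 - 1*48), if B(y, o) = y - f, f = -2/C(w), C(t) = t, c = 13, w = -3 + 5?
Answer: 10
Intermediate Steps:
w = 2
f = -1 (f = -2/2 = -2*1/2 = -1)
Y(k, S) = 13
B(y, o) = 1 + y (B(y, o) = y - 1*(-1) = y + 1 = 1 + y)
Y(5, -8)*B(1, -1) + (32 - 1*48) = 13*(1 + 1) + (32 - 1*48) = 13*2 + (32 - 48) = 26 - 16 = 10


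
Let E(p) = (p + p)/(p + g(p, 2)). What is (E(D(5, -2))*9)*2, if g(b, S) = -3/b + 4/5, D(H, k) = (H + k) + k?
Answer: -30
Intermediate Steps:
D(H, k) = H + 2*k
g(b, S) = ⅘ - 3/b (g(b, S) = -3/b + 4*(⅕) = -3/b + ⅘ = ⅘ - 3/b)
E(p) = 2*p/(⅘ + p - 3/p) (E(p) = (p + p)/(p + (⅘ - 3/p)) = (2*p)/(⅘ + p - 3/p) = 2*p/(⅘ + p - 3/p))
(E(D(5, -2))*9)*2 = ((10*(5 + 2*(-2))²/(-15 + 4*(5 + 2*(-2)) + 5*(5 + 2*(-2))²))*9)*2 = ((10*(5 - 4)²/(-15 + 4*(5 - 4) + 5*(5 - 4)²))*9)*2 = ((10*1²/(-15 + 4*1 + 5*1²))*9)*2 = ((10*1/(-15 + 4 + 5*1))*9)*2 = ((10*1/(-15 + 4 + 5))*9)*2 = ((10*1/(-6))*9)*2 = ((10*1*(-⅙))*9)*2 = -5/3*9*2 = -15*2 = -30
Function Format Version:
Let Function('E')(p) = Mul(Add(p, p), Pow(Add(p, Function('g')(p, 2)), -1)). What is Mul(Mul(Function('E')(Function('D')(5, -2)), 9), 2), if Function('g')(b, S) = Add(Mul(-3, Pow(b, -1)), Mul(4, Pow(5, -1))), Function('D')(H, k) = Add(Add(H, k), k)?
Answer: -30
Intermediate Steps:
Function('D')(H, k) = Add(H, Mul(2, k))
Function('g')(b, S) = Add(Rational(4, 5), Mul(-3, Pow(b, -1))) (Function('g')(b, S) = Add(Mul(-3, Pow(b, -1)), Mul(4, Rational(1, 5))) = Add(Mul(-3, Pow(b, -1)), Rational(4, 5)) = Add(Rational(4, 5), Mul(-3, Pow(b, -1))))
Function('E')(p) = Mul(2, p, Pow(Add(Rational(4, 5), p, Mul(-3, Pow(p, -1))), -1)) (Function('E')(p) = Mul(Add(p, p), Pow(Add(p, Add(Rational(4, 5), Mul(-3, Pow(p, -1)))), -1)) = Mul(Mul(2, p), Pow(Add(Rational(4, 5), p, Mul(-3, Pow(p, -1))), -1)) = Mul(2, p, Pow(Add(Rational(4, 5), p, Mul(-3, Pow(p, -1))), -1)))
Mul(Mul(Function('E')(Function('D')(5, -2)), 9), 2) = Mul(Mul(Mul(10, Pow(Add(5, Mul(2, -2)), 2), Pow(Add(-15, Mul(4, Add(5, Mul(2, -2))), Mul(5, Pow(Add(5, Mul(2, -2)), 2))), -1)), 9), 2) = Mul(Mul(Mul(10, Pow(Add(5, -4), 2), Pow(Add(-15, Mul(4, Add(5, -4)), Mul(5, Pow(Add(5, -4), 2))), -1)), 9), 2) = Mul(Mul(Mul(10, Pow(1, 2), Pow(Add(-15, Mul(4, 1), Mul(5, Pow(1, 2))), -1)), 9), 2) = Mul(Mul(Mul(10, 1, Pow(Add(-15, 4, Mul(5, 1)), -1)), 9), 2) = Mul(Mul(Mul(10, 1, Pow(Add(-15, 4, 5), -1)), 9), 2) = Mul(Mul(Mul(10, 1, Pow(-6, -1)), 9), 2) = Mul(Mul(Mul(10, 1, Rational(-1, 6)), 9), 2) = Mul(Mul(Rational(-5, 3), 9), 2) = Mul(-15, 2) = -30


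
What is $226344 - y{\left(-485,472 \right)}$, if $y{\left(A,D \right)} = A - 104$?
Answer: $226933$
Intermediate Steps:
$y{\left(A,D \right)} = -104 + A$ ($y{\left(A,D \right)} = A - 104 = -104 + A$)
$226344 - y{\left(-485,472 \right)} = 226344 - \left(-104 - 485\right) = 226344 - -589 = 226344 + 589 = 226933$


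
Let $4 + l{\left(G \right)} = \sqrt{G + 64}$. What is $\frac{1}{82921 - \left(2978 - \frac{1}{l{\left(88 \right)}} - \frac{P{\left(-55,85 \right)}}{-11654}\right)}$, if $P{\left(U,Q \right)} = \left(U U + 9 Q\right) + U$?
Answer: $\frac{369154192536648}{29511186160866196813} - \frac{67907858 \sqrt{38}}{29511186160866196813} \approx 1.2509 \cdot 10^{-5}$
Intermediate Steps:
$l{\left(G \right)} = -4 + \sqrt{64 + G}$ ($l{\left(G \right)} = -4 + \sqrt{G + 64} = -4 + \sqrt{64 + G}$)
$P{\left(U,Q \right)} = U + U^{2} + 9 Q$ ($P{\left(U,Q \right)} = \left(U^{2} + 9 Q\right) + U = U + U^{2} + 9 Q$)
$\frac{1}{82921 - \left(2978 - \frac{1}{l{\left(88 \right)}} - \frac{P{\left(-55,85 \right)}}{-11654}\right)} = \frac{1}{82921 - \left(2978 - \frac{1}{-4 + \sqrt{64 + 88}} - \frac{-55 + \left(-55\right)^{2} + 9 \cdot 85}{-11654}\right)} = \frac{1}{82921 - \left(2978 - \frac{1}{-4 + \sqrt{152}} - \left(-55 + 3025 + 765\right) \left(- \frac{1}{11654}\right)\right)} = \frac{1}{82921 + \left(\left(-2978 + \frac{1}{-4 + 2 \sqrt{38}}\right) + 3735 \left(- \frac{1}{11654}\right)\right)} = \frac{1}{82921 - \left(\frac{34709347}{11654} - \frac{1}{-4 + 2 \sqrt{38}}\right)} = \frac{1}{\frac{931651987}{11654} + \frac{1}{-4 + 2 \sqrt{38}}}$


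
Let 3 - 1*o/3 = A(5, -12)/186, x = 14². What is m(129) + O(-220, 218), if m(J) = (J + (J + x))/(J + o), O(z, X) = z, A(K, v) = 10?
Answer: -925986/4273 ≈ -216.71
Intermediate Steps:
x = 196
o = 274/31 (o = 9 - 30/186 = 9 - 3*5/93 = 9 - 5/31 = 274/31 ≈ 8.8387)
m(J) = (196 + 2*J)/(274/31 + J) (m(J) = (J + (J + 196))/(J + 274/31) = (J + (196 + J))/(274/31 + J) = (196 + 2*J)/(274/31 + J))
m(129) + O(-220, 218) = 62*(98 + 129)/(274 + 31*129) - 220 = 62*227/(274 + 3999) - 220 = 62*227/4273 - 220 = 62*(1/4273)*227 - 220 = 14074/4273 - 220 = -925986/4273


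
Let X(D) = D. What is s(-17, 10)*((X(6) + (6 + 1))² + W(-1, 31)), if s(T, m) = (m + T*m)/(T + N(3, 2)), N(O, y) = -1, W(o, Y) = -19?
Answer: 4000/3 ≈ 1333.3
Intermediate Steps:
s(T, m) = (m + T*m)/(-1 + T) (s(T, m) = (m + T*m)/(T - 1) = (m + T*m)/(-1 + T))
s(-17, 10)*((X(6) + (6 + 1))² + W(-1, 31)) = (10*(1 - 17)/(-1 - 17))*((6 + (6 + 1))² - 19) = (10*(-16)/(-18))*((6 + 7)² - 19) = (10*(-1/18)*(-16))*(13² - 19) = 80*(169 - 19)/9 = (80/9)*150 = 4000/3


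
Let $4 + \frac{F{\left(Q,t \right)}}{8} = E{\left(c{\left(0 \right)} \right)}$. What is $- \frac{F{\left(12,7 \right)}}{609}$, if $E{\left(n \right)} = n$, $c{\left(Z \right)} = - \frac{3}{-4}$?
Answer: $\frac{26}{609} \approx 0.042693$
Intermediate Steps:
$c{\left(Z \right)} = \frac{3}{4}$ ($c{\left(Z \right)} = \left(-3\right) \left(- \frac{1}{4}\right) = \frac{3}{4}$)
$F{\left(Q,t \right)} = -26$ ($F{\left(Q,t \right)} = -32 + 8 \cdot \frac{3}{4} = -32 + 6 = -26$)
$- \frac{F{\left(12,7 \right)}}{609} = - \frac{-26}{609} = \left(-1\right) \left(- \frac{26}{609}\right) = \frac{26}{609}$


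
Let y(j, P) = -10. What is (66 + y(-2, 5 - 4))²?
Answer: 3136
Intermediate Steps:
(66 + y(-2, 5 - 4))² = (66 - 10)² = 56² = 3136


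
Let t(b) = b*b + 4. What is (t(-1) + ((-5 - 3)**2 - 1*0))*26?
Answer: 1794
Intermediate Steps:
t(b) = 4 + b**2 (t(b) = b**2 + 4 = 4 + b**2)
(t(-1) + ((-5 - 3)**2 - 1*0))*26 = ((4 + (-1)**2) + ((-5 - 3)**2 - 1*0))*26 = ((4 + 1) + ((-8)**2 + 0))*26 = (5 + (64 + 0))*26 = (5 + 64)*26 = 69*26 = 1794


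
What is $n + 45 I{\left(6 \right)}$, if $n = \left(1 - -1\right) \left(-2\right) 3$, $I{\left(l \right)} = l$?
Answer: $258$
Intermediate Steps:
$n = -12$ ($n = \left(1 + 1\right) \left(-2\right) 3 = 2 \left(-2\right) 3 = \left(-4\right) 3 = -12$)
$n + 45 I{\left(6 \right)} = -12 + 45 \cdot 6 = -12 + 270 = 258$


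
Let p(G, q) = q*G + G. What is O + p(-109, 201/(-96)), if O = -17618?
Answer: -559961/32 ≈ -17499.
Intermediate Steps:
p(G, q) = G + G*q (p(G, q) = G*q + G = G + G*q)
O + p(-109, 201/(-96)) = -17618 - 109*(1 + 201/(-96)) = -17618 - 109*(1 + 201*(-1/96)) = -17618 - 109*(1 - 67/32) = -17618 - 109*(-35/32) = -17618 + 3815/32 = -559961/32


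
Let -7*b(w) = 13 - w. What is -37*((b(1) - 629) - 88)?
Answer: 186147/7 ≈ 26592.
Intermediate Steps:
b(w) = -13/7 + w/7 (b(w) = -(13 - w)/7 = -13/7 + w/7)
-37*((b(1) - 629) - 88) = -37*(((-13/7 + (⅐)*1) - 629) - 88) = -37*(((-13/7 + ⅐) - 629) - 88) = -37*((-12/7 - 629) - 88) = -37*(-4415/7 - 88) = -37*(-5031/7) = 186147/7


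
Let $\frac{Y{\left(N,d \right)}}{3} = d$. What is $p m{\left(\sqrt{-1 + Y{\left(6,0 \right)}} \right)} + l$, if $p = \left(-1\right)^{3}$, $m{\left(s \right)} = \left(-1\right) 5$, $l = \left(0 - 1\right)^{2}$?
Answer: $6$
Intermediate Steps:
$Y{\left(N,d \right)} = 3 d$
$l = 1$ ($l = \left(-1\right)^{2} = 1$)
$m{\left(s \right)} = -5$
$p = -1$
$p m{\left(\sqrt{-1 + Y{\left(6,0 \right)}} \right)} + l = \left(-1\right) \left(-5\right) + 1 = 5 + 1 = 6$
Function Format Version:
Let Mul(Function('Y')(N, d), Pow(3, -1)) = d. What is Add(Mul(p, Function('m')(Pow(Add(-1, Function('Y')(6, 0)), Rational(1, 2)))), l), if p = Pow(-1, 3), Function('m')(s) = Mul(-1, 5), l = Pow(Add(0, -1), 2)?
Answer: 6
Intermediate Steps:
Function('Y')(N, d) = Mul(3, d)
l = 1 (l = Pow(-1, 2) = 1)
Function('m')(s) = -5
p = -1
Add(Mul(p, Function('m')(Pow(Add(-1, Function('Y')(6, 0)), Rational(1, 2)))), l) = Add(Mul(-1, -5), 1) = Add(5, 1) = 6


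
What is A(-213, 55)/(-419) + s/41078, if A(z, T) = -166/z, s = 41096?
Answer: 1830437882/1833044133 ≈ 0.99858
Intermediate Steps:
A(-213, 55)/(-419) + s/41078 = -166/(-213)/(-419) + 41096/41078 = -166*(-1/213)*(-1/419) + 41096*(1/41078) = (166/213)*(-1/419) + 20548/20539 = -166/89247 + 20548/20539 = 1830437882/1833044133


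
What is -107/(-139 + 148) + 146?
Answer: 1207/9 ≈ 134.11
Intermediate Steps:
-107/(-139 + 148) + 146 = -107/9 + 146 = 1207/9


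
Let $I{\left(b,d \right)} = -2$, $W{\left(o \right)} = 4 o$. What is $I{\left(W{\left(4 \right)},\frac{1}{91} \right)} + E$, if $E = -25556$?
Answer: $-25558$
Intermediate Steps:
$I{\left(W{\left(4 \right)},\frac{1}{91} \right)} + E = -2 - 25556 = -25558$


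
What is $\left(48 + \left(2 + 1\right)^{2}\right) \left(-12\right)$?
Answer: $-684$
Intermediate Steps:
$\left(48 + \left(2 + 1\right)^{2}\right) \left(-12\right) = \left(48 + 3^{2}\right) \left(-12\right) = \left(48 + 9\right) \left(-12\right) = 57 \left(-12\right) = -684$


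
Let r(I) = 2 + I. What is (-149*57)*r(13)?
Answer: -127395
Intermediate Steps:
(-149*57)*r(13) = (-149*57)*(2 + 13) = -8493*15 = -127395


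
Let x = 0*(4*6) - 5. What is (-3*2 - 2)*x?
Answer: 40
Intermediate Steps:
x = -5 (x = 0*24 - 5 = 0 - 5 = -5)
(-3*2 - 2)*x = (-3*2 - 2)*(-5) = (-6 - 2)*(-5) = -8*(-5) = 40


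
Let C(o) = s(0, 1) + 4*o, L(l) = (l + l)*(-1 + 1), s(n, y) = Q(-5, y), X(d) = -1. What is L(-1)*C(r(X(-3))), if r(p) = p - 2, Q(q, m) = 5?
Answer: 0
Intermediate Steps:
r(p) = -2 + p
s(n, y) = 5
L(l) = 0 (L(l) = (2*l)*0 = 0)
C(o) = 5 + 4*o
L(-1)*C(r(X(-3))) = 0*(5 + 4*(-2 - 1)) = 0*(5 + 4*(-3)) = 0*(5 - 12) = 0*(-7) = 0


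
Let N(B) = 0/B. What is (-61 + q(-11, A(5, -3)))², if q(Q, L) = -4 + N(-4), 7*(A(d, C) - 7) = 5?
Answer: 4225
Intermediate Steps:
N(B) = 0
A(d, C) = 54/7 (A(d, C) = 7 + (⅐)*5 = 7 + 5/7 = 54/7)
q(Q, L) = -4 (q(Q, L) = -4 + 0 = -4)
(-61 + q(-11, A(5, -3)))² = (-61 - 4)² = (-65)² = 4225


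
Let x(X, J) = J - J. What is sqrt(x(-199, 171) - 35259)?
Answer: I*sqrt(35259) ≈ 187.77*I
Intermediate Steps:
x(X, J) = 0
sqrt(x(-199, 171) - 35259) = sqrt(0 - 35259) = sqrt(-35259) = I*sqrt(35259)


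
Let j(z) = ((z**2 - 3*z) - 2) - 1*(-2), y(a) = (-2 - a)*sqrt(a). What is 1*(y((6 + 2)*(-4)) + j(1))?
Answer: -2 + 120*I*sqrt(2) ≈ -2.0 + 169.71*I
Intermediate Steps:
y(a) = sqrt(a)*(-2 - a)
j(z) = z**2 - 3*z (j(z) = (-2 + z**2 - 3*z) + 2 = z**2 - 3*z)
1*(y((6 + 2)*(-4)) + j(1)) = 1*(sqrt((6 + 2)*(-4))*(-2 - (6 + 2)*(-4)) + 1*(-3 + 1)) = 1*(sqrt(8*(-4))*(-2 - 8*(-4)) + 1*(-2)) = 1*(sqrt(-32)*(-2 - 1*(-32)) - 2) = 1*((4*I*sqrt(2))*(-2 + 32) - 2) = 1*((4*I*sqrt(2))*30 - 2) = 1*(120*I*sqrt(2) - 2) = 1*(-2 + 120*I*sqrt(2)) = -2 + 120*I*sqrt(2)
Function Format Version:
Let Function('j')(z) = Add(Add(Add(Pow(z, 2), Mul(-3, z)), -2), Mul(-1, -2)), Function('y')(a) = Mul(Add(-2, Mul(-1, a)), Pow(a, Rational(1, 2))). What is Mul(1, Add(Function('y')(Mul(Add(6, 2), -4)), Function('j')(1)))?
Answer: Add(-2, Mul(120, I, Pow(2, Rational(1, 2)))) ≈ Add(-2.0000, Mul(169.71, I))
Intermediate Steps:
Function('y')(a) = Mul(Pow(a, Rational(1, 2)), Add(-2, Mul(-1, a)))
Function('j')(z) = Add(Pow(z, 2), Mul(-3, z)) (Function('j')(z) = Add(Add(-2, Pow(z, 2), Mul(-3, z)), 2) = Add(Pow(z, 2), Mul(-3, z)))
Mul(1, Add(Function('y')(Mul(Add(6, 2), -4)), Function('j')(1))) = Mul(1, Add(Mul(Pow(Mul(Add(6, 2), -4), Rational(1, 2)), Add(-2, Mul(-1, Mul(Add(6, 2), -4)))), Mul(1, Add(-3, 1)))) = Mul(1, Add(Mul(Pow(Mul(8, -4), Rational(1, 2)), Add(-2, Mul(-1, Mul(8, -4)))), Mul(1, -2))) = Mul(1, Add(Mul(Pow(-32, Rational(1, 2)), Add(-2, Mul(-1, -32))), -2)) = Mul(1, Add(Mul(Mul(4, I, Pow(2, Rational(1, 2))), Add(-2, 32)), -2)) = Mul(1, Add(Mul(Mul(4, I, Pow(2, Rational(1, 2))), 30), -2)) = Mul(1, Add(Mul(120, I, Pow(2, Rational(1, 2))), -2)) = Mul(1, Add(-2, Mul(120, I, Pow(2, Rational(1, 2))))) = Add(-2, Mul(120, I, Pow(2, Rational(1, 2))))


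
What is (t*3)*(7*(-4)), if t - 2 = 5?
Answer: -588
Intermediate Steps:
t = 7 (t = 2 + 5 = 7)
(t*3)*(7*(-4)) = (7*3)*(7*(-4)) = 21*(-28) = -588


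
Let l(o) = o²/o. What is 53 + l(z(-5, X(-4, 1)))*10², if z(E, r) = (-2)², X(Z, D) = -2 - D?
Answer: 453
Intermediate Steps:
z(E, r) = 4
l(o) = o
53 + l(z(-5, X(-4, 1)))*10² = 53 + 4*10² = 53 + 4*100 = 53 + 400 = 453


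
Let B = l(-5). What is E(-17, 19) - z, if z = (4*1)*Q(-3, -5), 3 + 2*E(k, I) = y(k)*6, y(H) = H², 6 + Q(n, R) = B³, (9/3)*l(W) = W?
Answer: 49033/54 ≈ 908.02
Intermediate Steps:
l(W) = W/3
B = -5/3 (B = (⅓)*(-5) = -5/3 ≈ -1.6667)
Q(n, R) = -287/27 (Q(n, R) = -6 + (-5/3)³ = -6 - 125/27 = -287/27)
E(k, I) = -3/2 + 3*k² (E(k, I) = -3/2 + (k²*6)/2 = -3/2 + (6*k²)/2 = -3/2 + 3*k²)
z = -1148/27 (z = (4*1)*(-287/27) = 4*(-287/27) = -1148/27 ≈ -42.518)
E(-17, 19) - z = (-3/2 + 3*(-17)²) - 1*(-1148/27) = (-3/2 + 3*289) + 1148/27 = (-3/2 + 867) + 1148/27 = 1731/2 + 1148/27 = 49033/54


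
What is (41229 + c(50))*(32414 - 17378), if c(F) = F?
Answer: 620671044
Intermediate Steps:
(41229 + c(50))*(32414 - 17378) = (41229 + 50)*(32414 - 17378) = 41279*15036 = 620671044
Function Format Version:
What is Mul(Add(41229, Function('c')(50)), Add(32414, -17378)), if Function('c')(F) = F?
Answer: 620671044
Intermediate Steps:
Mul(Add(41229, Function('c')(50)), Add(32414, -17378)) = Mul(Add(41229, 50), Add(32414, -17378)) = Mul(41279, 15036) = 620671044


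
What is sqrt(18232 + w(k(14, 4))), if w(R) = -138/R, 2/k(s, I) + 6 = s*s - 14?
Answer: 2*sqrt(1522) ≈ 78.026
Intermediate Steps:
k(s, I) = 2/(-20 + s**2) (k(s, I) = 2/(-6 + (s*s - 14)) = 2/(-6 + (s**2 - 14)) = 2/(-6 + (-14 + s**2)) = 2/(-20 + s**2))
sqrt(18232 + w(k(14, 4))) = sqrt(18232 - 138/(2/(-20 + 14**2))) = sqrt(18232 - 138/(2/(-20 + 196))) = sqrt(18232 - 138/(2/176)) = sqrt(18232 - 138/(2*(1/176))) = sqrt(18232 - 138/1/88) = sqrt(18232 - 138*88) = sqrt(18232 - 12144) = sqrt(6088) = 2*sqrt(1522)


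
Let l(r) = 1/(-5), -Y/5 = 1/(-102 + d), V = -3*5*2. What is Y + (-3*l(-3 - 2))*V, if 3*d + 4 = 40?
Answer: -323/18 ≈ -17.944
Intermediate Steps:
d = 12 (d = -4/3 + (⅓)*40 = -4/3 + 40/3 = 12)
V = -30 (V = -15*2 = -30)
Y = 1/18 (Y = -5/(-102 + 12) = -5/(-90) = -5*(-1/90) = 1/18 ≈ 0.055556)
l(r) = -⅕
Y + (-3*l(-3 - 2))*V = 1/18 - 3*(-⅕)*(-30) = 1/18 + (⅗)*(-30) = 1/18 - 18 = -323/18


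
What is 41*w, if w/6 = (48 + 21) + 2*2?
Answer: 17958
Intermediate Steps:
w = 438 (w = 6*((48 + 21) + 2*2) = 6*(69 + 4) = 6*73 = 438)
41*w = 41*438 = 17958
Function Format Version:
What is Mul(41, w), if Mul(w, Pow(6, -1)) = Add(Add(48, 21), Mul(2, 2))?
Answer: 17958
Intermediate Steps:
w = 438 (w = Mul(6, Add(Add(48, 21), Mul(2, 2))) = Mul(6, Add(69, 4)) = Mul(6, 73) = 438)
Mul(41, w) = Mul(41, 438) = 17958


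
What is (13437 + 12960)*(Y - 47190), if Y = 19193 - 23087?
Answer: -1348464348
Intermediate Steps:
Y = -3894
(13437 + 12960)*(Y - 47190) = (13437 + 12960)*(-3894 - 47190) = 26397*(-51084) = -1348464348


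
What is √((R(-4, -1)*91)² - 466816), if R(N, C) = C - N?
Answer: I*√392287 ≈ 626.33*I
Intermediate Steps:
√((R(-4, -1)*91)² - 466816) = √(((-1 - 1*(-4))*91)² - 466816) = √(((-1 + 4)*91)² - 466816) = √((3*91)² - 466816) = √(273² - 466816) = √(74529 - 466816) = √(-392287) = I*√392287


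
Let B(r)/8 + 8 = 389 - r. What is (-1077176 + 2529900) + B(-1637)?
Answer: 1468868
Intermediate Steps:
B(r) = 3048 - 8*r (B(r) = -64 + 8*(389 - r) = -64 + (3112 - 8*r) = 3048 - 8*r)
(-1077176 + 2529900) + B(-1637) = (-1077176 + 2529900) + (3048 - 8*(-1637)) = 1452724 + (3048 + 13096) = 1452724 + 16144 = 1468868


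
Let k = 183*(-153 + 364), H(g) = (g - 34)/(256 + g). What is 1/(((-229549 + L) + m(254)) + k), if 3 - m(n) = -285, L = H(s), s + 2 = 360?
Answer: -307/58528774 ≈ -5.2453e-6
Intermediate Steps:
s = 358 (s = -2 + 360 = 358)
H(g) = (-34 + g)/(256 + g)
L = 162/307 (L = (-34 + 358)/(256 + 358) = 324/614 = (1/614)*324 = 162/307 ≈ 0.52769)
m(n) = 288 (m(n) = 3 - 1*(-285) = 3 + 285 = 288)
k = 38613 (k = 183*211 = 38613)
1/(((-229549 + L) + m(254)) + k) = 1/(((-229549 + 162/307) + 288) + 38613) = 1/((-70471381/307 + 288) + 38613) = 1/(-70382965/307 + 38613) = 1/(-58528774/307) = -307/58528774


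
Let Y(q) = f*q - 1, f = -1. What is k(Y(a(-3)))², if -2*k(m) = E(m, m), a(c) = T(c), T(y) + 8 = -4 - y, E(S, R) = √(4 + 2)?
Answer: 3/2 ≈ 1.5000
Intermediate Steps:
E(S, R) = √6
T(y) = -12 - y (T(y) = -8 + (-4 - y) = -12 - y)
a(c) = -12 - c
Y(q) = -1 - q (Y(q) = -q - 1 = -1 - q)
k(m) = -√6/2
k(Y(a(-3)))² = (-√6/2)² = 3/2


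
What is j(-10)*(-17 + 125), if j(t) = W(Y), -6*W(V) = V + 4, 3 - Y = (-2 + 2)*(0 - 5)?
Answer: -126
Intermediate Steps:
Y = 3 (Y = 3 - (-2 + 2)*(0 - 5) = 3 - 0*(-5) = 3 - 1*0 = 3 + 0 = 3)
W(V) = -2/3 - V/6 (W(V) = -(V + 4)/6 = -(4 + V)/6 = -2/3 - V/6)
j(t) = -7/6 (j(t) = -2/3 - 1/6*3 = -2/3 - 1/2 = -7/6)
j(-10)*(-17 + 125) = -7*(-17 + 125)/6 = -7/6*108 = -126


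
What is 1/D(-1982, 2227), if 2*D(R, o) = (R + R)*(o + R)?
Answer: -1/485590 ≈ -2.0594e-6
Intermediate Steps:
D(R, o) = R*(R + o) (D(R, o) = ((R + R)*(o + R))/2 = ((2*R)*(R + o))/2 = (2*R*(R + o))/2 = R*(R + o))
1/D(-1982, 2227) = 1/(-1982*(-1982 + 2227)) = 1/(-1982*245) = 1/(-485590) = -1/485590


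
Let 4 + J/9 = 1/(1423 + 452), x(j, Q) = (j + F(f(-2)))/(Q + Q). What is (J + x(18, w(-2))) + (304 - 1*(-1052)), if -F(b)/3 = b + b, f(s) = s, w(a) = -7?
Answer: 5765646/4375 ≈ 1317.9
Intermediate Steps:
F(b) = -6*b (F(b) = -3*(b + b) = -6*b)
x(j, Q) = (12 + j)/(2*Q) (x(j, Q) = (j - 6*(-2))/(Q + Q) = (j + 12)/((2*Q)) = (12 + j)*(1/(2*Q)) = (12 + j)/(2*Q))
J = -22497/625 (J = -36 + 9/(1423 + 452) = -36 + 9/1875 = -36 + 9*(1/1875) = -36 + 3/625 = -22497/625 ≈ -35.995)
(J + x(18, w(-2))) + (304 - 1*(-1052)) = (-22497/625 + (½)*(12 + 18)/(-7)) + (304 - 1*(-1052)) = (-22497/625 + (½)*(-⅐)*30) + (304 + 1052) = (-22497/625 - 15/7) + 1356 = -166854/4375 + 1356 = 5765646/4375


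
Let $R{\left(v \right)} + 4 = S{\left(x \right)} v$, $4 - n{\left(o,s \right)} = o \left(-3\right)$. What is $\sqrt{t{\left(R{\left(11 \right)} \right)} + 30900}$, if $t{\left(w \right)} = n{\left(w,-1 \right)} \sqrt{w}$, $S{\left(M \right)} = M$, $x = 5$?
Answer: $\sqrt{30900 + 157 \sqrt{51}} \approx 178.94$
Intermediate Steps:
$n{\left(o,s \right)} = 4 + 3 o$ ($n{\left(o,s \right)} = 4 - o \left(-3\right) = 4 - - 3 o = 4 + 3 o$)
$R{\left(v \right)} = -4 + 5 v$
$t{\left(w \right)} = \sqrt{w} \left(4 + 3 w\right)$ ($t{\left(w \right)} = \left(4 + 3 w\right) \sqrt{w} = \sqrt{w} \left(4 + 3 w\right)$)
$\sqrt{t{\left(R{\left(11 \right)} \right)} + 30900} = \sqrt{\sqrt{-4 + 5 \cdot 11} \left(4 + 3 \left(-4 + 5 \cdot 11\right)\right) + 30900} = \sqrt{\sqrt{-4 + 55} \left(4 + 3 \left(-4 + 55\right)\right) + 30900} = \sqrt{\sqrt{51} \left(4 + 3 \cdot 51\right) + 30900} = \sqrt{\sqrt{51} \left(4 + 153\right) + 30900} = \sqrt{\sqrt{51} \cdot 157 + 30900} = \sqrt{157 \sqrt{51} + 30900} = \sqrt{30900 + 157 \sqrt{51}}$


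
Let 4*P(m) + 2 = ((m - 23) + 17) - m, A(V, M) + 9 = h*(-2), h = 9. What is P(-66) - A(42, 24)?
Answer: 25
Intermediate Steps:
A(V, M) = -27 (A(V, M) = -9 + 9*(-2) = -9 - 18 = -27)
P(m) = -2 (P(m) = -1/2 + (((m - 23) + 17) - m)/4 = -1/2 + (((-23 + m) + 17) - m)/4 = -1/2 + ((-6 + m) - m)/4 = -1/2 + (1/4)*(-6) = -1/2 - 3/2 = -2)
P(-66) - A(42, 24) = -2 - 1*(-27) = -2 + 27 = 25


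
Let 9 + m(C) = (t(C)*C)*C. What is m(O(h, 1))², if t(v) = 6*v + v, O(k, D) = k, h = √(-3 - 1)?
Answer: -3055 + 1008*I ≈ -3055.0 + 1008.0*I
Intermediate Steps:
h = 2*I (h = √(-4) = 2*I ≈ 2.0*I)
t(v) = 7*v
m(C) = -9 + 7*C³ (m(C) = -9 + ((7*C)*C)*C = -9 + (7*C²)*C = -9 + 7*C³)
m(O(h, 1))² = (-9 + 7*(2*I)³)² = (-9 + 7*(-8*I))² = (-9 - 56*I)²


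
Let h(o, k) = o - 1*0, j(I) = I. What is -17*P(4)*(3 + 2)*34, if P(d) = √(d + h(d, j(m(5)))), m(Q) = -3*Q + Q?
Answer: -5780*√2 ≈ -8174.2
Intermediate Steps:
m(Q) = -2*Q
h(o, k) = o (h(o, k) = o + 0 = o)
P(d) = √2*√d (P(d) = √(d + d) = √(2*d) = √2*√d)
-17*P(4)*(3 + 2)*34 = -17*√2*√4*(3 + 2)*34 = -17*√2*2*5*34 = -17*2*√2*5*34 = -170*√2*34 = -5780*√2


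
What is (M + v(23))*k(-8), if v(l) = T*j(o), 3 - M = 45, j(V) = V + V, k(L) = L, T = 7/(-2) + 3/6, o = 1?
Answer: 384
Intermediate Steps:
T = -3 (T = 7*(-½) + 3*(⅙) = -7/2 + ½ = -3)
j(V) = 2*V
M = -42 (M = 3 - 1*45 = 3 - 45 = -42)
v(l) = -6
(M + v(23))*k(-8) = (-42 - 6)*(-8) = -48*(-8) = 384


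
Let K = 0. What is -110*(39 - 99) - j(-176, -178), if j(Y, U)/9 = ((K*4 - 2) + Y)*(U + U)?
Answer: -563712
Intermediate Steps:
j(Y, U) = 18*U*(-2 + Y) (j(Y, U) = 9*(((0*4 - 2) + Y)*(U + U)) = 9*(((0 - 2) + Y)*(2*U)) = 9*((-2 + Y)*(2*U)) = 9*(2*U*(-2 + Y)) = 18*U*(-2 + Y))
-110*(39 - 99) - j(-176, -178) = -110*(39 - 99) - 18*(-178)*(-2 - 176) = -110*(-60) - 18*(-178)*(-178) = 6600 - 1*570312 = 6600 - 570312 = -563712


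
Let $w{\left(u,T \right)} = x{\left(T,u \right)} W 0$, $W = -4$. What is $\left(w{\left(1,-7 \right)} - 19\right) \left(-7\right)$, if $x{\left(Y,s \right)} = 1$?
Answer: $133$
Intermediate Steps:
$w{\left(u,T \right)} = 0$ ($w{\left(u,T \right)} = 1 \left(-4\right) 0 = \left(-4\right) 0 = 0$)
$\left(w{\left(1,-7 \right)} - 19\right) \left(-7\right) = \left(0 - 19\right) \left(-7\right) = \left(-19\right) \left(-7\right) = 133$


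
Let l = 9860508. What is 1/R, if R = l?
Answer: 1/9860508 ≈ 1.0141e-7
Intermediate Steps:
R = 9860508
1/R = 1/9860508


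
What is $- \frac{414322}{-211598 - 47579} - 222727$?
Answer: $- \frac{57725301357}{259177} \approx -2.2273 \cdot 10^{5}$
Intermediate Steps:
$- \frac{414322}{-211598 - 47579} - 222727 = - \frac{414322}{-259177} - 222727 = \left(-414322\right) \left(- \frac{1}{259177}\right) - 222727 = \frac{414322}{259177} - 222727 = - \frac{57725301357}{259177}$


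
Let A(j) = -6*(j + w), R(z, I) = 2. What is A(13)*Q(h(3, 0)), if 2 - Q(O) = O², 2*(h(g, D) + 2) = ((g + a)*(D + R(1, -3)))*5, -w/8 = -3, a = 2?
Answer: 116994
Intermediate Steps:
w = 24 (w = -8*(-3) = 24)
h(g, D) = -2 + 5*(2 + D)*(2 + g)/2 (h(g, D) = -2 + (((g + 2)*(D + 2))*5)/2 = -2 + (((2 + g)*(2 + D))*5)/2 = -2 + (((2 + D)*(2 + g))*5)/2 = -2 + (5*(2 + D)*(2 + g))/2 = -2 + 5*(2 + D)*(2 + g)/2)
A(j) = -144 - 6*j (A(j) = -6*(j + 24) = -6*(24 + j) = -144 - 6*j)
Q(O) = 2 - O²
A(13)*Q(h(3, 0)) = (-144 - 6*13)*(2 - (8 + 5*0 + 5*3 + (5/2)*0*3)²) = (-144 - 78)*(2 - (8 + 0 + 15 + 0)²) = -222*(2 - 1*23²) = -222*(2 - 1*529) = -222*(2 - 529) = -222*(-527) = 116994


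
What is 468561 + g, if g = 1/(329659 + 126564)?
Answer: 213768305104/456223 ≈ 4.6856e+5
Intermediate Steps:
g = 1/456223 ≈ 2.1919e-6
468561 + g = 468561 + 1/456223 = 213768305104/456223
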